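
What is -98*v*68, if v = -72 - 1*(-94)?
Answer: -146608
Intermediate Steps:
v = 22 (v = -72 + 94 = 22)
-98*v*68 = -98*22*68 = -2156*68 = -146608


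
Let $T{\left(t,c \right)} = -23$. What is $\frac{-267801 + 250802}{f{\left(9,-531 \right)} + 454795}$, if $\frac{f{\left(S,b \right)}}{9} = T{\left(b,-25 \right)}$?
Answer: $- \frac{16999}{454588} \approx -0.037394$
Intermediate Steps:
$f{\left(S,b \right)} = -207$ ($f{\left(S,b \right)} = 9 \left(-23\right) = -207$)
$\frac{-267801 + 250802}{f{\left(9,-531 \right)} + 454795} = \frac{-267801 + 250802}{-207 + 454795} = - \frac{16999}{454588}$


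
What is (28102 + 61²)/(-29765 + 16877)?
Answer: -31823/12888 ≈ -2.4692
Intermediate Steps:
(28102 + 61²)/(-29765 + 16877) = (28102 + 3721)/(-12888) = 31823*(-1/12888) = -31823/12888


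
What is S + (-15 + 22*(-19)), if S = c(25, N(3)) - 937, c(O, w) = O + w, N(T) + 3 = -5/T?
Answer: -4049/3 ≈ -1349.7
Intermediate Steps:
N(T) = -3 - 5/T
S = -2750/3 (S = (25 + (-3 - 5/3)) - 937 = (25 - 14/3) - 937 = 61/3 - 937 = -2750/3 ≈ -916.67)
S + (-15 + 22*(-19)) = -2750/3 + (-15 + 22*(-19)) = -2750/3 + (-15 - 418) = -2750/3 - 433 = -4049/3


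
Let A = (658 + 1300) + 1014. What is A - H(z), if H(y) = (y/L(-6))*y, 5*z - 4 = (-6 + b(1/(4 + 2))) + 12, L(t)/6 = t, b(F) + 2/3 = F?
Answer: 10699561/3600 ≈ 2972.1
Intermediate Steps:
b(F) = -⅔ + F
L(t) = 6*t
z = 19/10 (z = ⅘ + ((-6 + (-⅔ + 1/(4 + 2))) + 12)/5 = ⅘ + ((-6 + (-⅔ + 1/6)) + 12)/5 = ⅘ + ((-6 + (-⅔ + ⅙)) + 12)/5 = ⅘ + ((-6 - ½) + 12)/5 = ⅘ + (-13/2 + 12)/5 = ⅘ + (⅕)*(11/2) = ⅘ + 11/10 = 19/10 ≈ 1.9000)
H(y) = -y²/36 (H(y) = (y/((6*(-6))))*y = (y/(-36))*y = (y*(-1/36))*y = (-y/36)*y = -y²/36)
A = 2972 (A = 1958 + 1014 = 2972)
A - H(z) = 2972 - (-1)*(19/10)²/36 = 2972 - (-1)*361/(36*100) = 2972 - 1*(-361/3600) = 2972 + 361/3600 = 10699561/3600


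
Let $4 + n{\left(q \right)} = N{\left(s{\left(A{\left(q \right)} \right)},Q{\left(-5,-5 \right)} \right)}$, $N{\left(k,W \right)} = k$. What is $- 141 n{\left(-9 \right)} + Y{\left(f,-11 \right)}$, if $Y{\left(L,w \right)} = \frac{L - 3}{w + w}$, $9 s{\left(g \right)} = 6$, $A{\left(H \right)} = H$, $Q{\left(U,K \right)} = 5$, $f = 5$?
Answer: $\frac{5169}{11} \approx 469.91$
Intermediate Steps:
$s{\left(g \right)} = \frac{2}{3}$ ($s{\left(g \right)} = \frac{1}{9} \cdot 6 = \frac{2}{3}$)
$Y{\left(L,w \right)} = \frac{-3 + L}{2 w}$
$n{\left(q \right)} = - \frac{10}{3}$ ($n{\left(q \right)} = -4 + \frac{2}{3} = - \frac{10}{3}$)
$- 141 n{\left(-9 \right)} + Y{\left(f,-11 \right)} = \left(-141\right) \left(- \frac{10}{3}\right) + \frac{-3 + 5}{2 \left(-11\right)} = 470 + \frac{1}{2} \left(- \frac{1}{11}\right) 2 = 470 - \frac{1}{11} = \frac{5169}{11}$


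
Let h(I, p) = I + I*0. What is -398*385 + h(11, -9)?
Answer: -153219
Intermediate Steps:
h(I, p) = I (h(I, p) = I + 0 = I)
-398*385 + h(11, -9) = -398*385 + 11 = -153230 + 11 = -153219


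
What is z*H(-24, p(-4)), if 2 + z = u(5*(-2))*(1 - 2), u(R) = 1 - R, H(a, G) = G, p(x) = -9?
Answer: 117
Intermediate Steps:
z = -13 (z = -2 + (1 - 5*(-2))*(1 - 2) = -2 + (1 - 1*(-10))*(-1) = -2 + (1 + 10)*(-1) = -2 + 11*(-1) = -2 - 11 = -13)
z*H(-24, p(-4)) = -13*(-9) = 117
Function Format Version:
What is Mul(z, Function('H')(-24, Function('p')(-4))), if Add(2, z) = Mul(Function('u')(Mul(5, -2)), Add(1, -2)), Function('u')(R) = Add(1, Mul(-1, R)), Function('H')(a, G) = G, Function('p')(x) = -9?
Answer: 117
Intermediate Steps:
z = -13 (z = Add(-2, Mul(Add(1, Mul(-1, Mul(5, -2))), Add(1, -2))) = Add(-2, Mul(Add(1, Mul(-1, -10)), -1)) = Add(-2, Mul(Add(1, 10), -1)) = Add(-2, Mul(11, -1)) = Add(-2, -11) = -13)
Mul(z, Function('H')(-24, Function('p')(-4))) = Mul(-13, -9) = 117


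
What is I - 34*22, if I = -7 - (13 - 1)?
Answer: -767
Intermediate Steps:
I = -19 (I = -7 - 1*12 = -7 - 12 = -19)
I - 34*22 = -19 - 34*22 = -19 - 748 = -767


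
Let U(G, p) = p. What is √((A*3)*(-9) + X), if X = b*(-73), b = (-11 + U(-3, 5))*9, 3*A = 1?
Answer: 3*√437 ≈ 62.714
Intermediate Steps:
A = ⅓ (A = (⅓)*1 = ⅓ ≈ 0.33333)
b = -54 (b = (-11 + 5)*9 = -6*9 = -54)
X = 3942 (X = -54*(-73) = 3942)
√((A*3)*(-9) + X) = √(((⅓)*3)*(-9) + 3942) = √(1*(-9) + 3942) = √(-9 + 3942) = √3933 = 3*√437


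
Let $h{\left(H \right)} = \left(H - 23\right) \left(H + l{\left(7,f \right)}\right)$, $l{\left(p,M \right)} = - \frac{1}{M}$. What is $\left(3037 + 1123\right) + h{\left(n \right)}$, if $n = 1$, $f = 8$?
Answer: $\frac{16563}{4} \approx 4140.8$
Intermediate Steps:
$h{\left(H \right)} = \left(-23 + H\right) \left(- \frac{1}{8} + H\right)$ ($h{\left(H \right)} = \left(H - 23\right) \left(H - \frac{1}{8}\right) = \left(-23 + H\right) \left(H - \frac{1}{8}\right) = \left(-23 + H\right) \left(- \frac{1}{8} + H\right)$)
$\left(3037 + 1123\right) + h{\left(n \right)} = \left(3037 + 1123\right) + \left(\frac{23}{8} + 1^{2} - \frac{185}{8}\right) = 4160 + \left(\frac{23}{8} + 1 - \frac{185}{8}\right) = 4160 - \frac{77}{4} = \frac{16563}{4}$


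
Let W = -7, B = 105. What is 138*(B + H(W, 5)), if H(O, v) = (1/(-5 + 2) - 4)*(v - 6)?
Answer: 15088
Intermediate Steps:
H(O, v) = 26 - 13*v/3 (H(O, v) = (1/(-3) - 4)*(-6 + v) = (-⅓ - 4)*(-6 + v) = -13*(-6 + v)/3 = 26 - 13*v/3)
138*(B + H(W, 5)) = 138*(105 + (26 - 13/3*5)) = 138*(105 + (26 - 65/3)) = 138*(105 + 13/3) = 138*(328/3) = 15088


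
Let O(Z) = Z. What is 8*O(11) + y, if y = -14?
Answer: 74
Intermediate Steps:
8*O(11) + y = 8*11 - 14 = 88 - 14 = 74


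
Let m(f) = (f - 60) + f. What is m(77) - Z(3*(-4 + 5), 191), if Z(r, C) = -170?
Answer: 264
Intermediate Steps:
m(f) = -60 + 2*f (m(f) = (-60 + f) + f = -60 + 2*f)
m(77) - Z(3*(-4 + 5), 191) = (-60 + 2*77) - 1*(-170) = (-60 + 154) + 170 = 94 + 170 = 264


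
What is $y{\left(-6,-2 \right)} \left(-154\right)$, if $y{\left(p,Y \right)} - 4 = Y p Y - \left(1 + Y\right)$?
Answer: $2926$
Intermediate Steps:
$y{\left(p,Y \right)} = 3 - Y + p Y^{2}$ ($y{\left(p,Y \right)} = 4 - \left(1 + Y - Y p Y\right) = 4 - \left(1 + Y - p Y^{2}\right) = 3 - Y + p Y^{2}$)
$y{\left(-6,-2 \right)} \left(-154\right) = \left(3 - -2 - 6 \left(-2\right)^{2}\right) \left(-154\right) = \left(3 + 2 - 24\right) \left(-154\right) = \left(-19\right) \left(-154\right) = 2926$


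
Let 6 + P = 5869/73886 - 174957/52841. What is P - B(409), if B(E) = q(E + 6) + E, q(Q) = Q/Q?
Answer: -1636768161489/3904210126 ≈ -419.23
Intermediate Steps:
q(Q) = 1
P = -36042009829/3904210126 (P = -6 + (5869/73886 - 174957/52841) = -6 - 12616749073/3904210126 = -36042009829/3904210126 ≈ -9.2316)
B(E) = 1 + E
P - B(409) = -36042009829/3904210126 - (1 + 409) = -36042009829/3904210126 - 1*410 = -36042009829/3904210126 - 410 = -1636768161489/3904210126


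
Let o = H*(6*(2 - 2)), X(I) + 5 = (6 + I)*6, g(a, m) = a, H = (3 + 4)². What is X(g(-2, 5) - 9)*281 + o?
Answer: -9835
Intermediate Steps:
H = 49 (H = 7² = 49)
X(I) = 31 + 6*I (X(I) = -5 + (6 + I)*6 = -5 + (36 + 6*I) = 31 + 6*I)
o = 0 (o = 49*(6*(2 - 2)) = 49*(6*0) = 49*0 = 0)
X(g(-2, 5) - 9)*281 + o = (31 + 6*(-2 - 9))*281 + 0 = (31 + 6*(-11))*281 + 0 = (31 - 66)*281 + 0 = -35*281 + 0 = -9835 + 0 = -9835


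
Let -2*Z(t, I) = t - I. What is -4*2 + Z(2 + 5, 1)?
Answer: -11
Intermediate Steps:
Z(t, I) = I/2 - t/2 (Z(t, I) = -(t - I)/2 = I/2 - t/2)
-4*2 + Z(2 + 5, 1) = -4*2 + ((½)*1 - (2 + 5)/2) = -8 + (½ - ½*7) = -8 + (½ - 7/2) = -8 - 3 = -11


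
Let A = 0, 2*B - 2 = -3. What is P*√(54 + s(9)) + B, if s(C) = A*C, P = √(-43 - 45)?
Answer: -½ + 12*I*√33 ≈ -0.5 + 68.935*I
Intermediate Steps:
B = -½ (B = 1 + (½)*(-3) = 1 - 3/2 = -½ ≈ -0.50000)
P = 2*I*√22 (P = √(-88) = 2*I*√22 ≈ 9.3808*I)
s(C) = 0 (s(C) = 0*C = 0)
P*√(54 + s(9)) + B = (2*I*√22)*√(54 + 0) - ½ = (2*I*√22)*√54 - ½ = (2*I*√22)*(3*√6) - ½ = 12*I*√33 - ½ = -½ + 12*I*√33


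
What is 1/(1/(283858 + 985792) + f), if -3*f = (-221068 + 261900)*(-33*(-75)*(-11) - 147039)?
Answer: 1269650/3011418357094401 ≈ 4.2161e-10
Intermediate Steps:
f = 2371849216 (f = -(-221068 + 261900)*(-33*(-75)*(-11) - 147039)/3 = -40832*(2475*(-11) - 147039)/3 = -40832*(-27225 - 147039)/3 = -40832*(-174264)/3 = -⅓*(-7115547648) = 2371849216)
1/(1/(283858 + 985792) + f) = 1/(1/(283858 + 985792) + 2371849216) = 1/(1/1269650 + 2371849216) = 1/(3011418357094401/1269650) = 1269650/3011418357094401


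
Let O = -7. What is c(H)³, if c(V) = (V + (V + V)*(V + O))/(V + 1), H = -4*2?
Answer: -12487168/343 ≈ -36406.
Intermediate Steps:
H = -8
c(V) = (V + 2*V*(-7 + V))/(1 + V) (c(V) = (V + (V + V)*(V - 7))/(V + 1) = (V + (2*V)*(-7 + V))/(1 + V) = (V + 2*V*(-7 + V))/(1 + V))
c(H)³ = (-8*(-13 + 2*(-8))/(1 - 8))³ = (-8*(-13 - 16)/(-7))³ = (-8*(-⅐)*(-29))³ = (-232/7)³ = -12487168/343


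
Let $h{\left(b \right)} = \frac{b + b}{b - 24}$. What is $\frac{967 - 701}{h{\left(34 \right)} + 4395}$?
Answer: $\frac{1330}{22009} \approx 0.06043$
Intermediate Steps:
$h{\left(b \right)} = \frac{2 b}{-24 + b}$
$\frac{967 - 701}{h{\left(34 \right)} + 4395} = \frac{967 - 701}{2 \cdot 34 \frac{1}{-24 + 34} + 4395} = \frac{967 + \left(-1840 + 1139\right)}{2 \cdot 34 \cdot \frac{1}{10} + 4395} = \frac{967 - 701}{2 \cdot 34 \cdot \frac{1}{10} + 4395} = \frac{266}{\frac{34}{5} + 4395} = \frac{266}{\frac{22009}{5}} = 266 \cdot \frac{5}{22009} = \frac{1330}{22009}$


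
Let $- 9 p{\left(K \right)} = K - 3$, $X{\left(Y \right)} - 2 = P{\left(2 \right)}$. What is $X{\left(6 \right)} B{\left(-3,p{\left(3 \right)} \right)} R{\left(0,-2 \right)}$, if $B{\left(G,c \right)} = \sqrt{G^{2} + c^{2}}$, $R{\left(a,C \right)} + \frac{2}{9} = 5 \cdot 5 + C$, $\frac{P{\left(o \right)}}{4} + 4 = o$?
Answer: $-410$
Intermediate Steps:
$P{\left(o \right)} = -16 + 4 o$
$X{\left(Y \right)} = -6$ ($X{\left(Y \right)} = 2 + \left(-16 + 4 \cdot 2\right) = 2 + \left(-16 + 8\right) = 2 - 8 = -6$)
$p{\left(K \right)} = \frac{1}{3} - \frac{K}{9}$ ($p{\left(K \right)} = - \frac{K - 3}{9} = - \frac{-3 + K}{9} = \frac{1}{3} - \frac{K}{9}$)
$R{\left(a,C \right)} = \frac{223}{9} + C$ ($R{\left(a,C \right)} = - \frac{2}{9} + \left(5 \cdot 5 + C\right) = - \frac{2}{9} + \left(25 + C\right) = \frac{223}{9} + C$)
$X{\left(6 \right)} B{\left(-3,p{\left(3 \right)} \right)} R{\left(0,-2 \right)} = - 6 \sqrt{\left(-3\right)^{2} + \left(\frac{1}{3} - \frac{1}{3}\right)^{2}} \left(\frac{223}{9} - 2\right) = - 6 \sqrt{9 + \left(\frac{1}{3} - \frac{1}{3}\right)^{2}} \cdot \frac{205}{9} = - 6 \sqrt{9 + 0^{2}} \cdot \frac{205}{9} = - 6 \sqrt{9 + 0} \cdot \frac{205}{9} = - 6 \sqrt{9} \cdot \frac{205}{9} = \left(-6\right) 3 \cdot \frac{205}{9} = \left(-18\right) \frac{205}{9} = -410$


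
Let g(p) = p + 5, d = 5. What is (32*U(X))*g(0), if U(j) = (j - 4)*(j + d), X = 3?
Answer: -1280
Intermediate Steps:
U(j) = (-4 + j)*(5 + j) (U(j) = (j - 4)*(j + 5) = (-4 + j)*(5 + j))
g(p) = 5 + p
(32*U(X))*g(0) = (32*(-20 + 3 + 3²))*(5 + 0) = (32*(-20 + 3 + 9))*5 = (32*(-8))*5 = -256*5 = -1280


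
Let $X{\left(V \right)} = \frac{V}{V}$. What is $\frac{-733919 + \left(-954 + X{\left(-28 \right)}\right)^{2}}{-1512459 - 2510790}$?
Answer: $- \frac{174290}{4023249} \approx -0.043321$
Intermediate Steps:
$X{\left(V \right)} = 1$
$\frac{-733919 + \left(-954 + X{\left(-28 \right)}\right)^{2}}{-1512459 - 2510790} = \frac{-733919 + \left(-954 + 1\right)^{2}}{-1512459 - 2510790} = \frac{-733919 + \left(-953\right)^{2}}{-4023249} = \left(-733919 + 908209\right) \left(- \frac{1}{4023249}\right) = 174290 \left(- \frac{1}{4023249}\right) = - \frac{174290}{4023249}$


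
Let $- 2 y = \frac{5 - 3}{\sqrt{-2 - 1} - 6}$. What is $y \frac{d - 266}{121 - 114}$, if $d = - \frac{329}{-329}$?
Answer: $- \frac{530}{91} - \frac{265 i \sqrt{3}}{273} \approx -5.8242 - 1.6813 i$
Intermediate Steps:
$d = 1$ ($d = \left(-329\right) \left(- \frac{1}{329}\right) = 1$)
$y = - \frac{1}{-6 + i \sqrt{3}}$ ($y = - \frac{\left(5 - 3\right) \frac{1}{\sqrt{-2 - 1} - 6}}{2} = - \frac{2 \frac{1}{\sqrt{-3} - 6}}{2} = - \frac{2 \frac{1}{i \sqrt{3} - 6}}{2} = - \frac{2 \frac{1}{-6 + i \sqrt{3}}}{2} = - \frac{1}{-6 + i \sqrt{3}} \approx 0.15385 + 0.044412 i$)
$y \frac{d - 266}{121 - 114} = \left(\frac{2}{13} + \frac{i \sqrt{3}}{39}\right) \frac{1 - 266}{121 - 114} = \left(\frac{2}{13} + \frac{i \sqrt{3}}{39}\right) \left(- \frac{265}{121 - 114}\right) = \left(\frac{2}{13} + \frac{i \sqrt{3}}{39}\right) \left(- \frac{265}{7}\right) = - \frac{530}{91} - \frac{265 i \sqrt{3}}{273}$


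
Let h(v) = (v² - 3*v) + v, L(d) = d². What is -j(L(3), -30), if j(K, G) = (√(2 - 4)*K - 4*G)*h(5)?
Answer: -1800 - 135*I*√2 ≈ -1800.0 - 190.92*I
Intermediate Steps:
h(v) = v² - 2*v
j(K, G) = -60*G + 15*I*K*√2 (j(K, G) = (√(2 - 4)*K - 4*G)*(5*(-2 + 5)) = (√(-2)*K - 4*G)*(5*3) = ((I*√2)*K - 4*G)*15 = (I*K*√2 - 4*G)*15 = (-4*G + I*K*√2)*15 = -60*G + 15*I*K*√2)
-j(L(3), -30) = -(-60*(-30) + 15*I*3²*√2) = -(1800 + 15*I*9*√2) = -(1800 + 135*I*√2) = -1800 - 135*I*√2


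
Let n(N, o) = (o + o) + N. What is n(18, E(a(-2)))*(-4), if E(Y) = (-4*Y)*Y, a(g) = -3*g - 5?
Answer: -40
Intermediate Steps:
a(g) = -5 - 3*g
E(Y) = -4*Y²
n(N, o) = N + 2*o (n(N, o) = 2*o + N = N + 2*o)
n(18, E(a(-2)))*(-4) = (18 + 2*(-4*(-5 - 3*(-2))²))*(-4) = (18 + 2*(-4*(-5 + 6)²))*(-4) = (18 + 2*(-4*1²))*(-4) = (18 + 2*(-4*1))*(-4) = (18 + 2*(-4))*(-4) = (18 - 8)*(-4) = 10*(-4) = -40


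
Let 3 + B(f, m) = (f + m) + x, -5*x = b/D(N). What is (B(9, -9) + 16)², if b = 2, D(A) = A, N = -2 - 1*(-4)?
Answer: 4096/25 ≈ 163.84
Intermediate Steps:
N = 2 (N = -2 + 4 = 2)
x = -⅕ (x = -2/(5*2) = -⅕*1 = -⅕ ≈ -0.20000)
B(f, m) = -16/5 + f + m (B(f, m) = -3 + ((f + m) - ⅕) = -3 + (-⅕ + f + m) = -16/5 + f + m)
(B(9, -9) + 16)² = ((-16/5 + 9 - 9) + 16)² = (-16/5 + 16)² = (64/5)² = 4096/25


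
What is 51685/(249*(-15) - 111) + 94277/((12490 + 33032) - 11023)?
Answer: -1420491473/132683154 ≈ -10.706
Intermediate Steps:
51685/(249*(-15) - 111) + 94277/((12490 + 33032) - 11023) = 51685/(-3735 - 111) + 94277/(45522 - 11023) = 51685/(-3846) + 94277/34499 = 51685*(-1/3846) + 94277*(1/34499) = -51685/3846 + 94277/34499 = -1420491473/132683154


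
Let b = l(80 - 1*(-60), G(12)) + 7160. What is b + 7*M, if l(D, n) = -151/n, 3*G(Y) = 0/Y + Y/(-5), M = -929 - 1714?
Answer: -44609/4 ≈ -11152.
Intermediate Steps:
M = -2643
G(Y) = -Y/15 (G(Y) = (0/Y + Y/(-5))/3 = (0 + Y*(-⅕))/3 = (0 - Y/5)/3 = (-Y/5)/3 = -Y/15)
b = 29395/4 (b = -151/((-1/15*12)) + 7160 = -151/(-⅘) + 7160 = -151*(-5/4) + 7160 = 755/4 + 7160 = 29395/4 ≈ 7348.8)
b + 7*M = 29395/4 + 7*(-2643) = 29395/4 - 18501 = -44609/4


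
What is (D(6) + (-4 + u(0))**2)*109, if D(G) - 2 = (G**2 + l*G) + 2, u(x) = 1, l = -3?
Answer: 3379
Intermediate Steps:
D(G) = 4 + G**2 - 3*G (D(G) = 2 + ((G**2 - 3*G) + 2) = 2 + (2 + G**2 - 3*G) = 4 + G**2 - 3*G)
(D(6) + (-4 + u(0))**2)*109 = ((4 + 6**2 - 3*6) + (-4 + 1)**2)*109 = ((4 + 36 - 18) + (-3)**2)*109 = (22 + 9)*109 = 31*109 = 3379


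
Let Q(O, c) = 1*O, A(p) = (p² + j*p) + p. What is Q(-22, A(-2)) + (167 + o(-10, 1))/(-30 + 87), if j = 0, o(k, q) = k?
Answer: -1097/57 ≈ -19.246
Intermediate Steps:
A(p) = p + p² (A(p) = (p² + 0*p) + p = (p² + 0) + p = p² + p = p + p²)
Q(O, c) = O
Q(-22, A(-2)) + (167 + o(-10, 1))/(-30 + 87) = -22 + (167 - 10)/(-30 + 87) = -22 + 157/57 = -1097/57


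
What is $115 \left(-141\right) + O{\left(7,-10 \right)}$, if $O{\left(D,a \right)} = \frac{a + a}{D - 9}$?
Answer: $-16205$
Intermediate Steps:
$O{\left(D,a \right)} = \frac{2 a}{-9 + D}$
$115 \left(-141\right) + O{\left(7,-10 \right)} = 115 \left(-141\right) + 2 \left(-10\right) \frac{1}{-9 + 7} = -16215 + 2 \left(-10\right) \frac{1}{-2} = -16215 + 2 \left(-10\right) \left(- \frac{1}{2}\right) = -16215 + 10 = -16205$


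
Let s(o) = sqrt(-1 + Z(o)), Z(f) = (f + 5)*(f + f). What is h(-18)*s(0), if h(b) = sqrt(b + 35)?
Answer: I*sqrt(17) ≈ 4.1231*I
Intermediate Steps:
h(b) = sqrt(35 + b)
Z(f) = 2*f*(5 + f) (Z(f) = (5 + f)*(2*f) = 2*f*(5 + f))
s(o) = sqrt(-1 + 2*o*(5 + o))
h(-18)*s(0) = sqrt(35 - 18)*sqrt(-1 + 2*0*(5 + 0)) = sqrt(17)*sqrt(-1 + 2*0*5) = sqrt(17)*sqrt(-1 + 0) = sqrt(17)*sqrt(-1) = sqrt(17)*I = I*sqrt(17)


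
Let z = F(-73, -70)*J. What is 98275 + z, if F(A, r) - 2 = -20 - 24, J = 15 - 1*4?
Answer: 97813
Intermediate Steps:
J = 11 (J = 15 - 4 = 11)
F(A, r) = -42 (F(A, r) = 2 + (-20 - 24) = 2 - 44 = -42)
z = -462 (z = -42*11 = -462)
98275 + z = 98275 - 462 = 97813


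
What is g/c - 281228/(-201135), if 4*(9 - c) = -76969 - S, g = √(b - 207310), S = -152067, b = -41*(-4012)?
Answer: 281228/201135 - 2*I*√42818/37531 ≈ 1.3982 - 0.011027*I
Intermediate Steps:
b = 164492
g = I*√42818 (g = √(164492 - 207310) = √(-42818) = I*√42818 ≈ 206.93*I)
c = -37531/2 (c = 9 - (-76969 - 1*(-152067))/4 = 9 - (-76969 + 152067)/4 = 9 - ¼*75098 = 9 - 37549/2 = -37531/2 ≈ -18766.)
g/c - 281228/(-201135) = (I*√42818)/(-37531/2) - 281228/(-201135) = (I*√42818)*(-2/37531) - 281228*(-1/201135) = -2*I*√42818/37531 + 281228/201135 = 281228/201135 - 2*I*√42818/37531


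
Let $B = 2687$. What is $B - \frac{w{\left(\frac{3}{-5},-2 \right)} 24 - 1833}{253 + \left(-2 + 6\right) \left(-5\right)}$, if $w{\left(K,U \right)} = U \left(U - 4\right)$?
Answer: $\frac{627616}{233} \approx 2693.6$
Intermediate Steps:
$w{\left(K,U \right)} = U \left(-4 + U\right)$
$B - \frac{w{\left(\frac{3}{-5},-2 \right)} 24 - 1833}{253 + \left(-2 + 6\right) \left(-5\right)} = 2687 - \frac{- 2 \left(-4 - 2\right) 24 - 1833}{253 + \left(-2 + 6\right) \left(-5\right)} = 2687 - \frac{\left(-2\right) \left(-6\right) 24 - 1833}{253 + 4 \left(-5\right)} = 2687 - \frac{12 \cdot 24 - 1833}{253 - 20} = 2687 - \frac{288 - 1833}{233} = 2687 - \left(-1545\right) \frac{1}{233} = 2687 - - \frac{1545}{233} = 2687 + \frac{1545}{233} = \frac{627616}{233}$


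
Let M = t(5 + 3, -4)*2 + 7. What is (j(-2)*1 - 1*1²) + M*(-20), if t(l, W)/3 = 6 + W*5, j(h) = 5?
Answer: 1544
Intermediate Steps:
t(l, W) = 18 + 15*W (t(l, W) = 3*(6 + W*5) = 3*(6 + 5*W) = 18 + 15*W)
M = -77 (M = (18 + 15*(-4))*2 + 7 = (18 - 60)*2 + 7 = -42*2 + 7 = -84 + 7 = -77)
(j(-2)*1 - 1*1²) + M*(-20) = (5*1 - 1*1²) - 77*(-20) = (5 - 1*1) + 1540 = (5 - 1) + 1540 = 4 + 1540 = 1544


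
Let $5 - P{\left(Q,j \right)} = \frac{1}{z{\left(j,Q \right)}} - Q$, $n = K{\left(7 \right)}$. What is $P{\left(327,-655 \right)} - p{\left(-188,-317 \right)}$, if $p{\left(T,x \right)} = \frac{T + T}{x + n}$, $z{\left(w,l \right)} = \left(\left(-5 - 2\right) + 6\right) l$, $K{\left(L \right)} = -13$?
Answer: $\frac{5950583}{17985} \approx 330.86$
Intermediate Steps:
$n = -13$
$z{\left(w,l \right)} = - l$ ($z{\left(w,l \right)} = \left(-7 + 6\right) l = - l$)
$p{\left(T,x \right)} = \frac{2 T}{-13 + x}$ ($p{\left(T,x \right)} = \frac{T + T}{x - 13} = \frac{2 T}{-13 + x}$)
$P{\left(Q,j \right)} = 5 + Q + \frac{1}{Q}$ ($P{\left(Q,j \right)} = 5 - \left(\frac{1}{\left(-1\right) Q} - Q\right) = 5 - \left(- \frac{1}{Q} - Q\right) = 5 - \left(- Q - \frac{1}{Q}\right) = 5 + \left(Q + \frac{1}{Q}\right) = 5 + Q + \frac{1}{Q}$)
$P{\left(327,-655 \right)} - p{\left(-188,-317 \right)} = \left(5 + 327 + \frac{1}{327}\right) - 2 \left(-188\right) \frac{1}{-13 - 317} = \left(5 + 327 + \frac{1}{327}\right) - 2 \left(-188\right) \frac{1}{-330} = \frac{108565}{327} - 2 \left(-188\right) \left(- \frac{1}{330}\right) = \frac{108565}{327} - \frac{188}{165} = \frac{5950583}{17985}$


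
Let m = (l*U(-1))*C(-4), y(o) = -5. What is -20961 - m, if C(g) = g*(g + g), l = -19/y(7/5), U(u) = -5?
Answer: -20353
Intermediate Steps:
l = 19/5 (l = -19/(-5) = -19*(-⅕) = 19/5 ≈ 3.8000)
C(g) = 2*g² (C(g) = g*(2*g) = 2*g²)
m = -608 (m = ((19/5)*(-5))*(2*(-4)²) = -38*16 = -19*32 = -608)
-20961 - m = -20961 - 1*(-608) = -20961 + 608 = -20353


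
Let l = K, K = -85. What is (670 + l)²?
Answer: 342225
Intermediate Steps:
l = -85
(670 + l)² = (670 - 85)² = 585² = 342225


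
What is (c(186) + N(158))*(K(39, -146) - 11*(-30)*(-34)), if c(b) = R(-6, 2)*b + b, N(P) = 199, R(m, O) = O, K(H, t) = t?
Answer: -8604062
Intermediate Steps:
c(b) = 3*b (c(b) = 2*b + b = 3*b)
(c(186) + N(158))*(K(39, -146) - 11*(-30)*(-34)) = (3*186 + 199)*(-146 - 11*(-30)*(-34)) = (558 + 199)*(-146 + 330*(-34)) = 757*(-146 - 11220) = 757*(-11366) = -8604062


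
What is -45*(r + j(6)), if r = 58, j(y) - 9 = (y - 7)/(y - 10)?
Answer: -12105/4 ≈ -3026.3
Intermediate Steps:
j(y) = 9 + (-7 + y)/(-10 + y) (j(y) = 9 + (y - 7)/(y - 10) = 9 + (-7 + y)/(-10 + y))
-45*(r + j(6)) = -45*(58 + (-97 + 10*6)/(-10 + 6)) = -45*(58 + (-97 + 60)/(-4)) = -45*(58 - ¼*(-37)) = -45*(58 + 37/4) = -45*269/4 = -12105/4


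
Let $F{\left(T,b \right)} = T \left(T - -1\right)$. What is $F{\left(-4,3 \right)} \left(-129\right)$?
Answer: $-1548$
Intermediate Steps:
$F{\left(T,b \right)} = T \left(1 + T\right)$ ($F{\left(T,b \right)} = T \left(T + 1\right) = T \left(1 + T\right)$)
$F{\left(-4,3 \right)} \left(-129\right) = - 4 \left(1 - 4\right) \left(-129\right) = \left(-4\right) \left(-3\right) \left(-129\right) = 12 \left(-129\right) = -1548$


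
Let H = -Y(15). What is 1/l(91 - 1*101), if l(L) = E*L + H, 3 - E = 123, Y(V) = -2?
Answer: 1/1202 ≈ 0.00083195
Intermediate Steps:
E = -120 (E = 3 - 1*123 = 3 - 123 = -120)
H = 2 (H = -1*(-2) = 2)
l(L) = 2 - 120*L (l(L) = -120*L + 2 = 2 - 120*L)
1/l(91 - 1*101) = 1/(2 - 120*(91 - 1*101)) = 1/(2 - 120*(91 - 101)) = 1/(2 - 120*(-10)) = 1/(2 + 1200) = 1/1202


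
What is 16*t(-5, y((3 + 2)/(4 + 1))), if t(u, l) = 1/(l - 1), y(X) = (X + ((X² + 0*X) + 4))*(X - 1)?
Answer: -16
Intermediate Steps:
y(X) = (-1 + X)*(4 + X + X²) (y(X) = (X + ((X² + 0) + 4))*(-1 + X) = (X + (X² + 4))*(-1 + X) = (X + (4 + X²))*(-1 + X) = (4 + X + X²)*(-1 + X) = (-1 + X)*(4 + X + X²))
t(u, l) = 1/(-1 + l)
16*t(-5, y((3 + 2)/(4 + 1))) = 16/(-1 + (-4 + ((3 + 2)/(4 + 1))³ + 3*((3 + 2)/(4 + 1)))) = 16/(-1 + (-4 + (5/5)³ + 3*(5/5))) = 16/(-1 + (-4 + (5*(⅕))³ + 3*(5*(⅕)))) = 16/(-1 + (-4 + 1³ + 3*1)) = 16/(-1 + (-4 + 1 + 3)) = 16/(-1 + 0) = 16/(-1) = 16*(-1) = -16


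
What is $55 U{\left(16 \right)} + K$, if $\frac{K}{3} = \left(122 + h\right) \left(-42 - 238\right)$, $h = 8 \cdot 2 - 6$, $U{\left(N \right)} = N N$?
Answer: $-96800$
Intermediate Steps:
$U{\left(N \right)} = N^{2}$
$h = 10$ ($h = 16 - 6 = 10$)
$K = -110880$ ($K = 3 \left(122 + 10\right) \left(-42 - 238\right) = 3 \cdot 132 \left(-280\right) = 3 \left(-36960\right) = -110880$)
$55 U{\left(16 \right)} + K = 55 \cdot 16^{2} - 110880 = 55 \cdot 256 - 110880 = 14080 - 110880 = -96800$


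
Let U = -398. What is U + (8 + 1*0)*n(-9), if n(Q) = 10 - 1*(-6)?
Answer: -270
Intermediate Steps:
n(Q) = 16 (n(Q) = 10 + 6 = 16)
U + (8 + 1*0)*n(-9) = -398 + (8 + 1*0)*16 = -398 + (8 + 0)*16 = -398 + 8*16 = -398 + 128 = -270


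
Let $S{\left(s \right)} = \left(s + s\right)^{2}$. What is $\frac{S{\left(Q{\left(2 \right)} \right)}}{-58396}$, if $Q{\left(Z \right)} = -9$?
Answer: $- \frac{81}{14599} \approx -0.0055483$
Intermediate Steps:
$S{\left(s \right)} = 4 s^{2}$ ($S{\left(s \right)} = \left(2 s\right)^{2} = 4 s^{2}$)
$\frac{S{\left(Q{\left(2 \right)} \right)}}{-58396} = \frac{4 \left(-9\right)^{2}}{-58396} = 4 \cdot 81 \left(- \frac{1}{58396}\right) = 324 \left(- \frac{1}{58396}\right) = - \frac{81}{14599}$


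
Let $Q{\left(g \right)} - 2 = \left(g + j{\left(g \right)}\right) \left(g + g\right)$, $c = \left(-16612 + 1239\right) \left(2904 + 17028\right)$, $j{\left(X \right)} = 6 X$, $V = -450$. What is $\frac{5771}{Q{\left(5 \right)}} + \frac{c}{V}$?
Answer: $\frac{17976758137}{26400} \approx 6.8094 \cdot 10^{5}$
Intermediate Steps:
$c = -306414636$ ($c = \left(-15373\right) 19932 = -306414636$)
$Q{\left(g \right)} = 2 + 14 g^{2}$ ($Q{\left(g \right)} = 2 + \left(g + 6 g\right) \left(g + g\right) = 2 + 7 g 2 g = 2 + 14 g^{2}$)
$\frac{5771}{Q{\left(5 \right)}} + \frac{c}{V} = \frac{5771}{2 + 14 \cdot 5^{2}} - \frac{306414636}{-450} = \frac{5771}{2 + 14 \cdot 25} - - \frac{51069106}{75} = \frac{5771}{2 + 350} + \frac{51069106}{75} = \frac{5771}{352} + \frac{51069106}{75} = \frac{17976758137}{26400}$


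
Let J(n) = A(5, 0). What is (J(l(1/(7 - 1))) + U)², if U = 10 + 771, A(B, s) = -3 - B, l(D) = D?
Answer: 597529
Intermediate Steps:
J(n) = -8 (J(n) = -3 - 1*5 = -3 - 5 = -8)
U = 781
(J(l(1/(7 - 1))) + U)² = (-8 + 781)² = 773² = 597529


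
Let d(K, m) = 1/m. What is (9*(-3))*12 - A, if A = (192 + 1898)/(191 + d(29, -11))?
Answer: -70339/210 ≈ -334.95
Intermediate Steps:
A = 2299/210 (A = (192 + 1898)/(191 + 1/(-11)) = 2090/(191 - 1/11) = 2090/(2100/11) = 2090*(11/2100) = 2299/210 ≈ 10.948)
(9*(-3))*12 - A = (9*(-3))*12 - 1*2299/210 = -27*12 - 2299/210 = -324 - 2299/210 = -70339/210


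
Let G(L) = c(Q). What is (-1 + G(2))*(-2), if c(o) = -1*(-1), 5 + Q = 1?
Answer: 0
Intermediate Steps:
Q = -4 (Q = -5 + 1 = -4)
c(o) = 1
G(L) = 1
(-1 + G(2))*(-2) = (-1 + 1)*(-2) = 0*(-2) = 0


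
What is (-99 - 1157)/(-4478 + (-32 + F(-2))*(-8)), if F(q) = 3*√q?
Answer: 1325708/4456609 - 7536*I*√2/4456609 ≈ 0.29747 - 0.0023914*I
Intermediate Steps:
(-99 - 1157)/(-4478 + (-32 + F(-2))*(-8)) = (-99 - 1157)/(-4478 + (-32 + 3*√(-2))*(-8)) = -1256/(-4478 + (-32 + 3*(I*√2))*(-8)) = -1256/(-4478 + (-32 + 3*I*√2)*(-8)) = -1256/(-4478 + (256 - 24*I*√2)) = -1256/(-4222 - 24*I*√2)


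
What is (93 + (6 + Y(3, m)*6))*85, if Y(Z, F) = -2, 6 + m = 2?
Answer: 7395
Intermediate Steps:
m = -4 (m = -6 + 2 = -4)
(93 + (6 + Y(3, m)*6))*85 = (93 + (6 - 2*6))*85 = (93 + (6 - 12))*85 = (93 - 6)*85 = 87*85 = 7395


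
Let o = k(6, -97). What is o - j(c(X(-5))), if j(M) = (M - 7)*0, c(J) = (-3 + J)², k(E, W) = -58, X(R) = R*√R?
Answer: -58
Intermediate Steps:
X(R) = R^(3/2)
o = -58
j(M) = 0 (j(M) = (-7 + M)*0 = 0)
o - j(c(X(-5))) = -58 - 1*0 = -58 + 0 = -58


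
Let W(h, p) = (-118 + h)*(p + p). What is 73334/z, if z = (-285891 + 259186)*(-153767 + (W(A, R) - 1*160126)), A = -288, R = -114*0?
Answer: 73334/8382512565 ≈ 8.7485e-6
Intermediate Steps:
R = 0
W(h, p) = 2*p*(-118 + h) (W(h, p) = (-118 + h)*(2*p) = 2*p*(-118 + h))
z = 8382512565 (z = (-285891 + 259186)*(-153767 + (2*0*(-118 - 288) - 1*160126)) = -26705*(-153767 + (2*0*(-406) - 160126)) = -26705*(-153767 + (0 - 160126)) = -26705*(-153767 - 160126) = -26705*(-313893) = 8382512565)
73334/z = 73334/8382512565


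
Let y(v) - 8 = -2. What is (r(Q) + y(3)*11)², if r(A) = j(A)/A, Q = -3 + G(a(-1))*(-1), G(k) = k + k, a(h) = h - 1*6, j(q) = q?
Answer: 4489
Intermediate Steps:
y(v) = 6 (y(v) = 8 - 2 = 6)
a(h) = -6 + h (a(h) = h - 6 = -6 + h)
G(k) = 2*k
Q = 11 (Q = -3 + (2*(-6 - 1))*(-1) = -3 + (2*(-7))*(-1) = -3 - 14*(-1) = -3 + 14 = 11)
r(A) = 1 (r(A) = A/A = 1)
(r(Q) + y(3)*11)² = (1 + 6*11)² = (1 + 66)² = 67² = 4489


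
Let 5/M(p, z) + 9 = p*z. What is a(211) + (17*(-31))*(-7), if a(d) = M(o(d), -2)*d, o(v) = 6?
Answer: 76414/21 ≈ 3638.8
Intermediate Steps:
M(p, z) = 5/(-9 + p*z)
a(d) = -5*d/21 (a(d) = (5/(-9 + 6*(-2)))*d = (5/(-9 - 12))*d = (5/(-21))*d = (5*(-1/21))*d = -5*d/21)
a(211) + (17*(-31))*(-7) = -5/21*211 + (17*(-31))*(-7) = -1055/21 - 527*(-7) = -1055/21 + 3689 = 76414/21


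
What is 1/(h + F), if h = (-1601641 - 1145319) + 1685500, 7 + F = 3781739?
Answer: 1/2720272 ≈ 3.6761e-7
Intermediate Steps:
F = 3781732 (F = -7 + 3781739 = 3781732)
h = -1061460 (h = -2746960 + 1685500 = -1061460)
1/(h + F) = 1/(-1061460 + 3781732) = 1/2720272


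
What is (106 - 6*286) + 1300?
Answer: -310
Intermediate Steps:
(106 - 6*286) + 1300 = (106 - 1716) + 1300 = -1610 + 1300 = -310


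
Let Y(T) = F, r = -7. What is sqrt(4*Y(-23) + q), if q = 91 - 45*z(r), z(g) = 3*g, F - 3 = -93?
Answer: 26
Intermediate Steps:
F = -90 (F = 3 - 93 = -90)
Y(T) = -90
q = 1036 (q = 91 - 135*(-7) = 91 - 45*(-21) = 91 + 945 = 1036)
sqrt(4*Y(-23) + q) = sqrt(4*(-90) + 1036) = sqrt(-360 + 1036) = sqrt(676) = 26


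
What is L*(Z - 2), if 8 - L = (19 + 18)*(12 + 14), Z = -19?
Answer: 20034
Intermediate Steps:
L = -954 (L = 8 - (19 + 18)*(12 + 14) = 8 - 37*26 = 8 - 1*962 = 8 - 962 = -954)
L*(Z - 2) = -954*(-19 - 2) = -954*(-21) = 20034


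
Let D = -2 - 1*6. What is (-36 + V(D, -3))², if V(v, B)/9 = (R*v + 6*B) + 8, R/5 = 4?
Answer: 2452356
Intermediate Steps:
R = 20 (R = 5*4 = 20)
D = -8 (D = -2 - 6 = -8)
V(v, B) = 72 + 54*B + 180*v (V(v, B) = 9*((20*v + 6*B) + 8) = 9*((6*B + 20*v) + 8) = 9*(8 + 6*B + 20*v) = 72 + 54*B + 180*v)
(-36 + V(D, -3))² = (-36 + (72 + 54*(-3) + 180*(-8)))² = (-36 + (72 - 162 - 1440))² = (-36 - 1530)² = (-1566)² = 2452356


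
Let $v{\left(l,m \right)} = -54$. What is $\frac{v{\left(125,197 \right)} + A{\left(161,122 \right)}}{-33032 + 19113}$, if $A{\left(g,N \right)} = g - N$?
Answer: $\frac{15}{13919} \approx 0.0010777$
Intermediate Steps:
$\frac{v{\left(125,197 \right)} + A{\left(161,122 \right)}}{-33032 + 19113} = \frac{-54 + \left(161 - 122\right)}{-33032 + 19113} = \frac{-54 + \left(161 - 122\right)}{-13919} = \left(-54 + 39\right) \left(- \frac{1}{13919}\right) = \left(-15\right) \left(- \frac{1}{13919}\right) = \frac{15}{13919}$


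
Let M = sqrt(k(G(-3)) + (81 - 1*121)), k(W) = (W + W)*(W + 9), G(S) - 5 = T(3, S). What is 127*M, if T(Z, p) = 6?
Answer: 2540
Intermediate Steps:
G(S) = 11 (G(S) = 5 + 6 = 11)
k(W) = 2*W*(9 + W) (k(W) = (2*W)*(9 + W) = 2*W*(9 + W))
M = 20 (M = sqrt(2*11*(9 + 11) + (81 - 1*121)) = sqrt(2*11*20 + (81 - 121)) = sqrt(440 - 40) = sqrt(400) = 20)
127*M = 127*20 = 2540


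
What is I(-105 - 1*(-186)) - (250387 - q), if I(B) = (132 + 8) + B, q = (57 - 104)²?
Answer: -247957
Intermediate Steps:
q = 2209 (q = (-47)² = 2209)
I(B) = 140 + B
I(-105 - 1*(-186)) - (250387 - q) = (140 + (-105 - 1*(-186))) - (250387 - 1*2209) = (140 + (-105 + 186)) - (250387 - 2209) = (140 + 81) - 1*248178 = 221 - 248178 = -247957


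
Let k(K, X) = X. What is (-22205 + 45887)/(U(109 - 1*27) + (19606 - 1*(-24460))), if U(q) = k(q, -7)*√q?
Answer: 173928502/323634723 + 27629*√82/323634723 ≈ 0.53820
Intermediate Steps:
U(q) = -7*√q
(-22205 + 45887)/(U(109 - 1*27) + (19606 - 1*(-24460))) = (-22205 + 45887)/(-7*√(109 - 1*27) + (19606 - 1*(-24460))) = 23682/(-7*√(109 - 27) + (19606 + 24460)) = 23682/(-7*√82 + 44066) = 23682/(44066 - 7*√82)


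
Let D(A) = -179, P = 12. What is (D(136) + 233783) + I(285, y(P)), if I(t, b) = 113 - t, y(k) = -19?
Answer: 233432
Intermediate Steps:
(D(136) + 233783) + I(285, y(P)) = (-179 + 233783) + (113 - 1*285) = 233604 + (113 - 285) = 233604 - 172 = 233432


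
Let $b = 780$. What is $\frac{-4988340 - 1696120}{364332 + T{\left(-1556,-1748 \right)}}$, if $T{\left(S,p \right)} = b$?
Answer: $- \frac{1671115}{91278} \approx -18.308$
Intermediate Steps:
$T{\left(S,p \right)} = 780$
$\frac{-4988340 - 1696120}{364332 + T{\left(-1556,-1748 \right)}} = \frac{-4988340 - 1696120}{364332 + 780} = - \frac{6684460}{365112} = \left(-6684460\right) \frac{1}{365112} = - \frac{1671115}{91278}$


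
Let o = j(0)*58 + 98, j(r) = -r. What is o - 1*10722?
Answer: -10624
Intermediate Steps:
o = 98 (o = -1*0*58 + 98 = 0*58 + 98 = 0 + 98 = 98)
o - 1*10722 = 98 - 1*10722 = 98 - 10722 = -10624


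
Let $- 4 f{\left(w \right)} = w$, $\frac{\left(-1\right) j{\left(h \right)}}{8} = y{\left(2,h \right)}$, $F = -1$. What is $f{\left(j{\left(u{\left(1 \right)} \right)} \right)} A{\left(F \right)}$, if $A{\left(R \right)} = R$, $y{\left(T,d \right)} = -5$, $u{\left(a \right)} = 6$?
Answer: $10$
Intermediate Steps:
$j{\left(h \right)} = 40$ ($j{\left(h \right)} = \left(-8\right) \left(-5\right) = 40$)
$f{\left(w \right)} = - \frac{w}{4}$
$f{\left(j{\left(u{\left(1 \right)} \right)} \right)} A{\left(F \right)} = \left(- \frac{1}{4}\right) 40 \left(-1\right) = \left(-10\right) \left(-1\right) = 10$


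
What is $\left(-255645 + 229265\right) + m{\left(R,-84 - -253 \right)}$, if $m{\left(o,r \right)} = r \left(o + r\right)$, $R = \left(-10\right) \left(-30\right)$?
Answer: $52881$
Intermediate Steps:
$R = 300$
$\left(-255645 + 229265\right) + m{\left(R,-84 - -253 \right)} = \left(-255645 + 229265\right) + \left(-84 - -253\right) \left(300 - -169\right) = -26380 + \left(-84 + 253\right) \left(300 + \left(-84 + 253\right)\right) = -26380 + 169 \left(300 + 169\right) = -26380 + 169 \cdot 469 = -26380 + 79261 = 52881$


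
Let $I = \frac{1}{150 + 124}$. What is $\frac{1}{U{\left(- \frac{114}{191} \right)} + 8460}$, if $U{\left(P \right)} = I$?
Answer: $\frac{274}{2318041} \approx 0.0001182$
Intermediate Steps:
$I = \frac{1}{274} \approx 0.0036496$
$U{\left(P \right)} = \frac{1}{274}$
$\frac{1}{U{\left(- \frac{114}{191} \right)} + 8460} = \frac{1}{\frac{1}{274} + 8460} = \frac{1}{\frac{2318041}{274}} = \frac{274}{2318041}$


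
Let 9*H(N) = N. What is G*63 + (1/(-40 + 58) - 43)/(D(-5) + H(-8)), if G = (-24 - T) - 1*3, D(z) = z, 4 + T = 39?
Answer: -413263/106 ≈ -3898.7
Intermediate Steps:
T = 35 (T = -4 + 39 = 35)
H(N) = N/9
G = -62 (G = (-24 - 1*35) - 1*3 = (-24 - 35) - 3 = -59 - 3 = -62)
G*63 + (1/(-40 + 58) - 43)/(D(-5) + H(-8)) = -62*63 + (1/(-40 + 58) - 43)/(-5 + (⅑)*(-8)) = -3906 + (1/18 - 43)/(-5 - 8/9) = -3906 + (1/18 - 43)/(-53/9) = -3906 - 773/18*(-9/53) = -3906 + 773/106 = -413263/106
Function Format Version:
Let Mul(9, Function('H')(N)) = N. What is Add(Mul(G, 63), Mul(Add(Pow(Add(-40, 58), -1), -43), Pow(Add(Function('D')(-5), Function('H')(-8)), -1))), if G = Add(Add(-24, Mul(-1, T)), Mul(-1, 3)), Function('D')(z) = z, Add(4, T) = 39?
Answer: Rational(-413263, 106) ≈ -3898.7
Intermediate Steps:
T = 35 (T = Add(-4, 39) = 35)
Function('H')(N) = Mul(Rational(1, 9), N)
G = -62 (G = Add(Add(-24, Mul(-1, 35)), Mul(-1, 3)) = Add(Add(-24, -35), -3) = Add(-59, -3) = -62)
Add(Mul(G, 63), Mul(Add(Pow(Add(-40, 58), -1), -43), Pow(Add(Function('D')(-5), Function('H')(-8)), -1))) = Add(Mul(-62, 63), Mul(Add(Pow(Add(-40, 58), -1), -43), Pow(Add(-5, Mul(Rational(1, 9), -8)), -1))) = Add(-3906, Mul(Add(Pow(18, -1), -43), Pow(Add(-5, Rational(-8, 9)), -1))) = Add(-3906, Mul(Add(Rational(1, 18), -43), Pow(Rational(-53, 9), -1))) = Add(-3906, Mul(Rational(-773, 18), Rational(-9, 53))) = Add(-3906, Rational(773, 106)) = Rational(-413263, 106)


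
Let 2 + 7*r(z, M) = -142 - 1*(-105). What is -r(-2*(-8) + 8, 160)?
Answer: 39/7 ≈ 5.5714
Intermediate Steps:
r(z, M) = -39/7 (r(z, M) = -2/7 + (-142 - 1*(-105))/7 = -2/7 + (-142 + 105)/7 = -2/7 + (⅐)*(-37) = -2/7 - 37/7 = -39/7)
-r(-2*(-8) + 8, 160) = -1*(-39/7) = 39/7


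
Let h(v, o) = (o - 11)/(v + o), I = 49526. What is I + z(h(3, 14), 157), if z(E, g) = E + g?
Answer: 844614/17 ≈ 49683.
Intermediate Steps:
h(v, o) = (-11 + o)/(o + v)
I + z(h(3, 14), 157) = 49526 + ((-11 + 14)/(14 + 3) + 157) = 49526 + (3/17 + 157) = 49526 + 2672/17 = 844614/17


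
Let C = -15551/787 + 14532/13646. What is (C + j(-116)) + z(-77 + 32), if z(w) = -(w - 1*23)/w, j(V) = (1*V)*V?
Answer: 3246578833957/241636545 ≈ 13436.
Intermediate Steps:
j(V) = V**2 (j(V) = V*V = V**2)
z(w) = -(-23 + w)/w (z(w) = -(w - 23)/w = -(-23 + w)/w)
C = -100386131/5369701 (C = -15551*1/787 + 14532*(1/13646) = -15551/787 + 7266/6823 = -100386131/5369701 ≈ -18.695)
(C + j(-116)) + z(-77 + 32) = (-100386131/5369701 + (-116)**2) + (23 - (-77 + 32))/(-77 + 32) = (-100386131/5369701 + 13456) + (23 - 1*(-45))/(-45) = 72154310525/5369701 - (23 + 45)/45 = 72154310525/5369701 - 1/45*68 = 72154310525/5369701 - 68/45 = 3246578833957/241636545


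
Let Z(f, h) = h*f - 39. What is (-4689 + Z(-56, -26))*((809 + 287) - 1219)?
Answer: 402456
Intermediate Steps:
Z(f, h) = -39 + f*h (Z(f, h) = f*h - 39 = -39 + f*h)
(-4689 + Z(-56, -26))*((809 + 287) - 1219) = (-4689 + (-39 - 56*(-26)))*((809 + 287) - 1219) = (-4689 + (-39 + 1456))*(1096 - 1219) = (-4689 + 1417)*(-123) = -3272*(-123) = 402456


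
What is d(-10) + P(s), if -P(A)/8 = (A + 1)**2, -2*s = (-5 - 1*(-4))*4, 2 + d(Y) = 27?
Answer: -47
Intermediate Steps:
d(Y) = 25 (d(Y) = -2 + 27 = 25)
s = 2 (s = -(-5 - 1*(-4))*4/2 = -(-5 + 4)*4/2 = -(-1)*4/2 = -1/2*(-4) = 2)
P(A) = -8*(1 + A)**2 (P(A) = -8*(A + 1)**2 = -8*(1 + A)**2)
d(-10) + P(s) = 25 - 8*(1 + 2)**2 = 25 - 8*3**2 = 25 - 8*9 = 25 - 72 = -47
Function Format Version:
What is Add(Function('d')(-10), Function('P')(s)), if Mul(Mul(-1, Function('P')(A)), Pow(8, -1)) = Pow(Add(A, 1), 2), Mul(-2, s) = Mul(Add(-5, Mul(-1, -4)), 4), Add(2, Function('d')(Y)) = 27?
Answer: -47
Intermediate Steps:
Function('d')(Y) = 25 (Function('d')(Y) = Add(-2, 27) = 25)
s = 2 (s = Mul(Rational(-1, 2), Mul(Add(-5, Mul(-1, -4)), 4)) = Mul(Rational(-1, 2), Mul(Add(-5, 4), 4)) = Mul(Rational(-1, 2), Mul(-1, 4)) = Mul(Rational(-1, 2), -4) = 2)
Function('P')(A) = Mul(-8, Pow(Add(1, A), 2)) (Function('P')(A) = Mul(-8, Pow(Add(A, 1), 2)) = Mul(-8, Pow(Add(1, A), 2)))
Add(Function('d')(-10), Function('P')(s)) = Add(25, Mul(-8, Pow(Add(1, 2), 2))) = Add(25, Mul(-8, Pow(3, 2))) = Add(25, Mul(-8, 9)) = Add(25, -72) = -47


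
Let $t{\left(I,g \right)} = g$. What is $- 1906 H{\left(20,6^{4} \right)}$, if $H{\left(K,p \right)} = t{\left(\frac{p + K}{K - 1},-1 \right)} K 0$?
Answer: $0$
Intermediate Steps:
$H{\left(K,p \right)} = 0$ ($H{\left(K,p \right)} = - K 0 = 0$)
$- 1906 H{\left(20,6^{4} \right)} = \left(-1906\right) 0 = 0$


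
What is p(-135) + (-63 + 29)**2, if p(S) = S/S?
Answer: 1157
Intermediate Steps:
p(S) = 1
p(-135) + (-63 + 29)**2 = 1 + (-63 + 29)**2 = 1 + (-34)**2 = 1 + 1156 = 1157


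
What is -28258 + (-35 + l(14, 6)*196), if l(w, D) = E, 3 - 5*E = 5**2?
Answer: -145777/5 ≈ -29155.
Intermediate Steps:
E = -22/5 (E = 3/5 - 1/5*5**2 = 3/5 - 1/5*25 = 3/5 - 5 = -22/5 ≈ -4.4000)
l(w, D) = -22/5
-28258 + (-35 + l(14, 6)*196) = -28258 + (-35 - 22/5*196) = -28258 + (-35 - 4312/5) = -28258 - 4487/5 = -145777/5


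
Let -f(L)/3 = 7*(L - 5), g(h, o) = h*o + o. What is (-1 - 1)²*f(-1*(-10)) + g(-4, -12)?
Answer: -384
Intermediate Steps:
g(h, o) = o + h*o
f(L) = 105 - 21*L (f(L) = -21*(L - 5) = -21*(-5 + L) = -3*(-35 + 7*L) = 105 - 21*L)
(-1 - 1)²*f(-1*(-10)) + g(-4, -12) = (-1 - 1)²*(105 - (-21)*(-10)) - 12*(1 - 4) = (-2)²*(105 - 21*10) - 12*(-3) = 4*(105 - 210) + 36 = 4*(-105) + 36 = -420 + 36 = -384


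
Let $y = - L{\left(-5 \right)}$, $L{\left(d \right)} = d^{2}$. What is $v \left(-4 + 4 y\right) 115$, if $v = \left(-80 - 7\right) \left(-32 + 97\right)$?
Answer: $67633800$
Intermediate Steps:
$v = -5655$ ($v = \left(-87\right) 65 = -5655$)
$y = -25$ ($y = - \left(-5\right)^{2} = \left(-1\right) 25 = -25$)
$v \left(-4 + 4 y\right) 115 = - 5655 \left(-4 + 4 \left(-25\right)\right) 115 = - 5655 \left(-4 - 100\right) 115 = \left(-5655\right) \left(-104\right) 115 = 588120 \cdot 115 = 67633800$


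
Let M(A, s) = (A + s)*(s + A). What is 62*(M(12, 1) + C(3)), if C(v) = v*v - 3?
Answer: 10850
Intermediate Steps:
M(A, s) = (A + s)² (M(A, s) = (A + s)*(A + s) = (A + s)²)
C(v) = -3 + v² (C(v) = v² - 3 = -3 + v²)
62*(M(12, 1) + C(3)) = 62*((12 + 1)² + (-3 + 3²)) = 62*(13² + (-3 + 9)) = 62*(169 + 6) = 62*175 = 10850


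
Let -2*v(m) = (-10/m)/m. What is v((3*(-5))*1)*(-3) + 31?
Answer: 464/15 ≈ 30.933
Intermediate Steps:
v(m) = 5/m² (v(m) = -(-10/m)/(2*m) = -(-5)/m² = 5/m²)
v((3*(-5))*1)*(-3) + 31 = (5/((3*(-5))*1)²)*(-3) + 31 = (5/(-15*1)²)*(-3) + 31 = (5/(-15)²)*(-3) + 31 = (5*(1/225))*(-3) + 31 = (1/45)*(-3) + 31 = -1/15 + 31 = 464/15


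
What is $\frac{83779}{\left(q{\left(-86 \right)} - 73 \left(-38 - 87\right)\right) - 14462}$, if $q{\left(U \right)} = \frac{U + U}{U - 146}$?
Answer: $- \frac{4859182}{309503} \approx -15.7$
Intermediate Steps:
$q{\left(U \right)} = \frac{2 U}{-146 + U}$
$\frac{83779}{\left(q{\left(-86 \right)} - 73 \left(-38 - 87\right)\right) - 14462} = \frac{83779}{\left(2 \left(-86\right) \frac{1}{-146 - 86} - 73 \left(-38 - 87\right)\right) - 14462} = \frac{83779}{\left(2 \left(-86\right) \frac{1}{-232} - -9125\right) - 14462} = \frac{83779}{\left(2 \left(-86\right) \left(- \frac{1}{232}\right) + 9125\right) - 14462} = \frac{83779}{\left(\frac{43}{58} + 9125\right) - 14462} = \frac{83779}{\frac{529293}{58} - 14462} = \frac{83779}{- \frac{309503}{58}} = 83779 \left(- \frac{58}{309503}\right) = - \frac{4859182}{309503}$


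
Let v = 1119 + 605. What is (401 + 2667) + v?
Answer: 4792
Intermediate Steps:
v = 1724
(401 + 2667) + v = (401 + 2667) + 1724 = 3068 + 1724 = 4792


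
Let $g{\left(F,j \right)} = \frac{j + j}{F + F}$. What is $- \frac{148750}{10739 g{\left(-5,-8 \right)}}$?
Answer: $- \frac{371875}{42956} \approx -8.6571$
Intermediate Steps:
$g{\left(F,j \right)} = \frac{j}{F}$ ($g{\left(F,j \right)} = \frac{2 j}{2 F} = 2 j \frac{1}{2 F} = \frac{j}{F}$)
$- \frac{148750}{10739 g{\left(-5,-8 \right)}} = - \frac{148750}{10739 \left(- \frac{8}{-5}\right)} = - \frac{148750}{10739 \left(\left(-8\right) \left(- \frac{1}{5}\right)\right)} = - \frac{148750}{10739 \cdot \frac{8}{5}} = - \frac{148750}{\frac{85912}{5}} = \left(-148750\right) \frac{5}{85912} = - \frac{371875}{42956}$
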